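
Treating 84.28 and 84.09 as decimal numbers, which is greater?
84.28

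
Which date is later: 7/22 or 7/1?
7/22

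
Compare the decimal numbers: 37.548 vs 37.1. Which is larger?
37.548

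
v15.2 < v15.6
True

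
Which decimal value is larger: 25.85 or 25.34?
25.85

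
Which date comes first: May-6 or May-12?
May-6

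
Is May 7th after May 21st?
No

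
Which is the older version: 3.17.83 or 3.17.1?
3.17.1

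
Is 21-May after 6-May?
Yes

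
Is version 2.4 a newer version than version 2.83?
No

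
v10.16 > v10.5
True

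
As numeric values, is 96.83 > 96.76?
True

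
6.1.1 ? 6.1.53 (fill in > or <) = <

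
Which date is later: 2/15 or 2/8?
2/15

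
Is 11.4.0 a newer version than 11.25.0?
No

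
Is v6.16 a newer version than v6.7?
Yes. Version numbers are compared segment by segment as integers, not as decimals: minor version 16 > 7, so v6.16 > v6.7 (even though the decimal 6.16 < 6.7).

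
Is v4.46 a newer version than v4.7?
Yes. Version numbers are compared segment by segment as integers, not as decimals: minor version 46 > 7, so v4.46 > v4.7 (even though the decimal 4.46 < 4.7).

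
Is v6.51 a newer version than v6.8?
Yes. Version numbers are compared segment by segment as integers, not as decimals: minor version 51 > 8, so v6.51 > v6.8 (even though the decimal 6.51 < 6.8).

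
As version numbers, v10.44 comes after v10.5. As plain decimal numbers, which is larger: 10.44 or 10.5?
10.5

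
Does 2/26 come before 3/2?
Yes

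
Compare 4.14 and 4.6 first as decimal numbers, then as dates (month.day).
As decimals: 4.14 < 4.6. As dates: 4/14 is later than 4/6 (day 14 > day 6).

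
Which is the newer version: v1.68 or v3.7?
v3.7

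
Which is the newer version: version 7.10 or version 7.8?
version 7.10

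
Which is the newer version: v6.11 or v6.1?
v6.11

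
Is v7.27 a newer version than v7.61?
No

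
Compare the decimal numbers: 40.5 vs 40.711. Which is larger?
40.711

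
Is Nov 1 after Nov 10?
No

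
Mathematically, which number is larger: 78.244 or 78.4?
78.4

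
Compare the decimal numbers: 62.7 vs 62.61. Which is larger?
62.7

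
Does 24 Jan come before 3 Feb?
Yes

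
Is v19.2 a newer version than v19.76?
No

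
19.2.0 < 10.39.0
False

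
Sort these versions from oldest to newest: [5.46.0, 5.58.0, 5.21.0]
[5.21.0, 5.46.0, 5.58.0]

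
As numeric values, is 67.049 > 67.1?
False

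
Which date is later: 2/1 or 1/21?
2/1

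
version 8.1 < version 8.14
True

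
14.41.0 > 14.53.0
False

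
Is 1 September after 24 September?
No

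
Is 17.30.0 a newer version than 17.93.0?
No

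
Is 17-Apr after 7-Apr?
Yes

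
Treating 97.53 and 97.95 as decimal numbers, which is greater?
97.95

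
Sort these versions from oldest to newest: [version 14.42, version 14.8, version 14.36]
[version 14.8, version 14.36, version 14.42]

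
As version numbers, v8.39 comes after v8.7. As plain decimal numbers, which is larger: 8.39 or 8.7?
8.7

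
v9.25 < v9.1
False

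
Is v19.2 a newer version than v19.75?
No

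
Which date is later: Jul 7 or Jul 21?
Jul 21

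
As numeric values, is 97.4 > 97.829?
False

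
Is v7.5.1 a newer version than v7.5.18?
No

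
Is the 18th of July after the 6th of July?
Yes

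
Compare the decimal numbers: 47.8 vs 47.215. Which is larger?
47.8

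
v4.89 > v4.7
True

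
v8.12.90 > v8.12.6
True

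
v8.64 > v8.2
True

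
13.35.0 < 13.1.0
False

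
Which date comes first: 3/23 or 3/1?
3/1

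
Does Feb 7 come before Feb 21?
Yes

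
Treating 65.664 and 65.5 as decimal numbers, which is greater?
65.664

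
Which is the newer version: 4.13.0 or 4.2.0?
4.13.0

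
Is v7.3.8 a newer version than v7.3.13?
No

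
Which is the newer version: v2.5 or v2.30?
v2.30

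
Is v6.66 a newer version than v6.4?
Yes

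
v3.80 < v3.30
False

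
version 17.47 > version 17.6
True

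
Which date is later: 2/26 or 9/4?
9/4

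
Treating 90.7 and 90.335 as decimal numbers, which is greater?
90.7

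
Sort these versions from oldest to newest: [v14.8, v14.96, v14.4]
[v14.4, v14.8, v14.96]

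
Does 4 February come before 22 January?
No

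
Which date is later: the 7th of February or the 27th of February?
the 27th of February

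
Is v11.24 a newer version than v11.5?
Yes. Version numbers are compared segment by segment as integers, not as decimals: minor version 24 > 5, so v11.24 > v11.5 (even though the decimal 11.24 < 11.5).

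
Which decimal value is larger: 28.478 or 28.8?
28.8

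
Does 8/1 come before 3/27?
No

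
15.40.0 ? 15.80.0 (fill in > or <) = <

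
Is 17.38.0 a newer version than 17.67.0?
No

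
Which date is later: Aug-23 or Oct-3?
Oct-3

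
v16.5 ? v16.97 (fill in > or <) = <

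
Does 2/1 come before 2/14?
Yes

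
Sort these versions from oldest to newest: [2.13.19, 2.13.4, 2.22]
[2.13.4, 2.13.19, 2.22]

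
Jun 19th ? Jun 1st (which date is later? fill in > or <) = >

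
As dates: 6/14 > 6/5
True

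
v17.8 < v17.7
False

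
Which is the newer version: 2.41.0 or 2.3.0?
2.41.0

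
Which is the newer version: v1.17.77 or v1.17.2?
v1.17.77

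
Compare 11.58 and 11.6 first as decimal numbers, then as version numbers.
As decimals: 11.58 < 11.6. As versions: v11.58 > v11.6 (minor version 58 > 6).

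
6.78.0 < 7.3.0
True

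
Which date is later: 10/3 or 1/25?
10/3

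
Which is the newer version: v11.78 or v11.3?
v11.78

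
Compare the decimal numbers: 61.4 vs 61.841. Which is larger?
61.841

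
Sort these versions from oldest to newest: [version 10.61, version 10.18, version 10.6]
[version 10.6, version 10.18, version 10.61]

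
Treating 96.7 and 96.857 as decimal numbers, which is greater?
96.857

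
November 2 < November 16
True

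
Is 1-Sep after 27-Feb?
Yes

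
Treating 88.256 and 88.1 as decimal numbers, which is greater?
88.256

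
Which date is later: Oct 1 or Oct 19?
Oct 19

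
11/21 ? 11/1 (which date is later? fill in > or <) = >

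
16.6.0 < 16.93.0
True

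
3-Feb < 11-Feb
True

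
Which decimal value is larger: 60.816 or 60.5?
60.816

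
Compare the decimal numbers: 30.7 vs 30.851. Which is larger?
30.851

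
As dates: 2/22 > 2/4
True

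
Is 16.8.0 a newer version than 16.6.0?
Yes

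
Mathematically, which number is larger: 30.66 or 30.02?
30.66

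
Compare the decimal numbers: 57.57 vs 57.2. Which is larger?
57.57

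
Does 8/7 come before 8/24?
Yes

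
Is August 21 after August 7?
Yes. Day 21 comes after day 7 in August — this is a date comparison, not a decimal one (the decimal 8.21 would be smaller than 8.7).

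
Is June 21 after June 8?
Yes. Day 21 comes after day 8 in June — this is a date comparison, not a decimal one (the decimal 6.21 would be smaller than 6.8).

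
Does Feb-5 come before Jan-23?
No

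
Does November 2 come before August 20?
No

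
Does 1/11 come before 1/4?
No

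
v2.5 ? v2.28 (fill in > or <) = <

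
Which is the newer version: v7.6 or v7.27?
v7.27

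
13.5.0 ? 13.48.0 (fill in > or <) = <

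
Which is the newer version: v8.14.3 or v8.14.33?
v8.14.33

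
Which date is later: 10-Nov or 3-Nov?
10-Nov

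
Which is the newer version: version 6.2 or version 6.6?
version 6.6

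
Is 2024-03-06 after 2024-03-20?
No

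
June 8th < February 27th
False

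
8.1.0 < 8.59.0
True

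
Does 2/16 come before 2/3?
No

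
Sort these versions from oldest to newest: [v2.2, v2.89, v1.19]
[v1.19, v2.2, v2.89]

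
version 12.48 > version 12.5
True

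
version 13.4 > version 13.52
False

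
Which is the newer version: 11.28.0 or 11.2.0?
11.28.0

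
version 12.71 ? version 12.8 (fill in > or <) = >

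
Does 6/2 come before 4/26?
No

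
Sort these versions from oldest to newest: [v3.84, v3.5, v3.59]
[v3.5, v3.59, v3.84]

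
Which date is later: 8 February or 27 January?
8 February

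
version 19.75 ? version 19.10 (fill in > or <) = >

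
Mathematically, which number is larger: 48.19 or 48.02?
48.19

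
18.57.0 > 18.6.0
True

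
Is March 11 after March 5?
Yes. Day 11 comes after day 5 in March — this is a date comparison, not a decimal one (the decimal 3.11 would be smaller than 3.5).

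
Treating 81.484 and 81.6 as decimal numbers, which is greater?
81.6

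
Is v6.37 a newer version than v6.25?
Yes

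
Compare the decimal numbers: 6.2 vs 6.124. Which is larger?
6.2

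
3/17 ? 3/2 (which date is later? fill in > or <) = >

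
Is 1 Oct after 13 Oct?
No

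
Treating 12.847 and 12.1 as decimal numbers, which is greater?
12.847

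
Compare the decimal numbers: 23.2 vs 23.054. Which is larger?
23.2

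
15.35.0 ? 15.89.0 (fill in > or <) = <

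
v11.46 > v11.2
True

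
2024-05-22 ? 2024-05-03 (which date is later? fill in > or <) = >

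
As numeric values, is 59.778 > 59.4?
True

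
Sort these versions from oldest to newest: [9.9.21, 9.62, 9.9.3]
[9.9.3, 9.9.21, 9.62]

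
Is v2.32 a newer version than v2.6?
Yes. Version numbers are compared segment by segment as integers, not as decimals: minor version 32 > 6, so v2.32 > v2.6 (even though the decimal 2.32 < 2.6).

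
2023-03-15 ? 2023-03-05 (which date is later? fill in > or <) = >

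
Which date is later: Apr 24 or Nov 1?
Nov 1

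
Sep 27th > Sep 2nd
True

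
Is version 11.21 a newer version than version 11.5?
Yes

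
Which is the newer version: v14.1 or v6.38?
v14.1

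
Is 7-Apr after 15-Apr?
No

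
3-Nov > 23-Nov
False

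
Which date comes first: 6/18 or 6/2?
6/2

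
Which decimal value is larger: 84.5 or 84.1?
84.5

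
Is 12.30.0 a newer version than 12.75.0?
No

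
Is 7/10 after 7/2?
Yes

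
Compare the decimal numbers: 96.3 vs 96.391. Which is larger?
96.391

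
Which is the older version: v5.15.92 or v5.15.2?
v5.15.2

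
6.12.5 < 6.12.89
True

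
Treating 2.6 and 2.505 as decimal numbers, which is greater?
2.6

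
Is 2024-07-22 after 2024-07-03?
Yes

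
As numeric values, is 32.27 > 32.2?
True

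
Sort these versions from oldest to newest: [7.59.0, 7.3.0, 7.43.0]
[7.3.0, 7.43.0, 7.59.0]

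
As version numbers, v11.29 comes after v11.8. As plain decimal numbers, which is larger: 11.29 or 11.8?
11.8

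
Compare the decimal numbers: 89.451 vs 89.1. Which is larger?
89.451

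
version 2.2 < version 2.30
True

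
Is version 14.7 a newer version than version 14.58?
No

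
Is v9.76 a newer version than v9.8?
Yes. Version numbers are compared segment by segment as integers, not as decimals: minor version 76 > 8, so v9.76 > v9.8 (even though the decimal 9.76 < 9.8).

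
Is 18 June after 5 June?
Yes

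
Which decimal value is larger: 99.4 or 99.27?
99.4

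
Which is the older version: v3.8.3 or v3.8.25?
v3.8.3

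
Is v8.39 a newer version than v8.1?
Yes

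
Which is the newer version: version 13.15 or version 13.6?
version 13.15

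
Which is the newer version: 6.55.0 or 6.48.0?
6.55.0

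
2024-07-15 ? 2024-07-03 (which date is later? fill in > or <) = >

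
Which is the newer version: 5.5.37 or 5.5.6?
5.5.37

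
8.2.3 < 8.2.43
True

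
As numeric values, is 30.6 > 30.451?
True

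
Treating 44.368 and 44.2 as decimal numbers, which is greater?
44.368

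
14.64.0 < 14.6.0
False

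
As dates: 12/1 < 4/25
False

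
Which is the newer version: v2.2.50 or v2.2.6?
v2.2.50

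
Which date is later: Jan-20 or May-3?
May-3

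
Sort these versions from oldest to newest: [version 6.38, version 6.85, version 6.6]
[version 6.6, version 6.38, version 6.85]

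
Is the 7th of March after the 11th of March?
No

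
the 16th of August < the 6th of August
False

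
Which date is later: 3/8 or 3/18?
3/18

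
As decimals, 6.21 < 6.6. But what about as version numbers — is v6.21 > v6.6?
True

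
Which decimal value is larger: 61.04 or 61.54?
61.54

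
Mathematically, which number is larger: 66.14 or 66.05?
66.14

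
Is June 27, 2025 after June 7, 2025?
Yes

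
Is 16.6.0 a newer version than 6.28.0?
Yes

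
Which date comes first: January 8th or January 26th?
January 8th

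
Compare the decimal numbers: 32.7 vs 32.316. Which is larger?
32.7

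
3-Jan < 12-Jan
True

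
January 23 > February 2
False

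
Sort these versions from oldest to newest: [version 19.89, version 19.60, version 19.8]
[version 19.8, version 19.60, version 19.89]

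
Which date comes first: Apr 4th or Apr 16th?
Apr 4th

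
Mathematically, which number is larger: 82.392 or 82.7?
82.7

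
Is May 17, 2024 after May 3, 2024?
Yes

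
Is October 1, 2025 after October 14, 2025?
No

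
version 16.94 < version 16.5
False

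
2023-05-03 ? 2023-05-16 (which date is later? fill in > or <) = <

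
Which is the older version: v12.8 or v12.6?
v12.6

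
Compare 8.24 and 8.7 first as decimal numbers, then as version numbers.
As decimals: 8.24 < 8.7. As versions: v8.24 > v8.7 (minor version 24 > 7).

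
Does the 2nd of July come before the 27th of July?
Yes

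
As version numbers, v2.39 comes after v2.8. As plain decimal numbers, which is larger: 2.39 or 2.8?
2.8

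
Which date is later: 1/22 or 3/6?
3/6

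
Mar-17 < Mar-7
False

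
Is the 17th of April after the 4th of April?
Yes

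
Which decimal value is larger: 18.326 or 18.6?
18.6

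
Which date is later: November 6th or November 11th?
November 11th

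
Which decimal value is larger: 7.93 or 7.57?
7.93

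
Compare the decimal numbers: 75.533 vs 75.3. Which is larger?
75.533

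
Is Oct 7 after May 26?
Yes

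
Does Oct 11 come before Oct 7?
No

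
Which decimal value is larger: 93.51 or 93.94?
93.94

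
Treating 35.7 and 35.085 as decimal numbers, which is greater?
35.7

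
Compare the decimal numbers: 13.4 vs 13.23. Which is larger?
13.4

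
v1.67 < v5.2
True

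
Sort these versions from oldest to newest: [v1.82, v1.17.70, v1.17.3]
[v1.17.3, v1.17.70, v1.82]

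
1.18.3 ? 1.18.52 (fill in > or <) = <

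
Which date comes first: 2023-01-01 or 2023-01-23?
2023-01-01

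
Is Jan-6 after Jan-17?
No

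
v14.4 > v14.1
True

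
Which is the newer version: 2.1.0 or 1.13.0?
2.1.0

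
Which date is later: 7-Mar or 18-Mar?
18-Mar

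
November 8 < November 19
True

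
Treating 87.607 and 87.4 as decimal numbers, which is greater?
87.607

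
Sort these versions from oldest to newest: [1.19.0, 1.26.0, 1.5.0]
[1.5.0, 1.19.0, 1.26.0]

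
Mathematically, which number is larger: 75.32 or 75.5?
75.5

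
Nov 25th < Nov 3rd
False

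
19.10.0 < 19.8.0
False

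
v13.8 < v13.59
True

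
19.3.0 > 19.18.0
False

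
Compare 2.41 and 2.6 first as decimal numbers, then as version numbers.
As decimals: 2.41 < 2.6. As versions: v2.41 > v2.6 (minor version 41 > 6).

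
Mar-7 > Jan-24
True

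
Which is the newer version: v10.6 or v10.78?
v10.78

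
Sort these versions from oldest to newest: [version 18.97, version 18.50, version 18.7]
[version 18.7, version 18.50, version 18.97]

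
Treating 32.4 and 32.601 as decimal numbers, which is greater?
32.601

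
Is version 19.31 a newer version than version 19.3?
Yes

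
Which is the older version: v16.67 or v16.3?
v16.3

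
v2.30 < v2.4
False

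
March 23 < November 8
True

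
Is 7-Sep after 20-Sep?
No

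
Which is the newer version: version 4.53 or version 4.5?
version 4.53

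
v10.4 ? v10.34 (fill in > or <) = <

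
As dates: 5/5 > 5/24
False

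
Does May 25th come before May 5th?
No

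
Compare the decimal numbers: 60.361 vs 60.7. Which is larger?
60.7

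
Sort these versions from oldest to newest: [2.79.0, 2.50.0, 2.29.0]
[2.29.0, 2.50.0, 2.79.0]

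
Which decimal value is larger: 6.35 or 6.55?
6.55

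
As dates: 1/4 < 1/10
True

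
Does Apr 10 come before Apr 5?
No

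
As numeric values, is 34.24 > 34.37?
False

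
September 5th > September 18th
False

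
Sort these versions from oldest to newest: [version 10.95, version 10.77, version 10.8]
[version 10.8, version 10.77, version 10.95]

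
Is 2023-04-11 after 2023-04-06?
Yes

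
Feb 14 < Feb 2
False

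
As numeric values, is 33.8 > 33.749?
True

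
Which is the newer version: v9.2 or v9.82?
v9.82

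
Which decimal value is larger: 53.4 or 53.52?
53.52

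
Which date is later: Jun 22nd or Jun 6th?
Jun 22nd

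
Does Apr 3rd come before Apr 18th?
Yes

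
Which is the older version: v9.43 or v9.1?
v9.1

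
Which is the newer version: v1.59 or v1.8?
v1.59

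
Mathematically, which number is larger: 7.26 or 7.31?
7.31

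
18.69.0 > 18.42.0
True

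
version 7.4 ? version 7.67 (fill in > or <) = <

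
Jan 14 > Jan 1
True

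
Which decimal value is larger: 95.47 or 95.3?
95.47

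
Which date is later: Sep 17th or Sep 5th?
Sep 17th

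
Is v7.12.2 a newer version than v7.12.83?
No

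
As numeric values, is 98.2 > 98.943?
False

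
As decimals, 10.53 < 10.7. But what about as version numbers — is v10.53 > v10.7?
True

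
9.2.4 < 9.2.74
True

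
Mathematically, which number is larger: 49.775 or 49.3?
49.775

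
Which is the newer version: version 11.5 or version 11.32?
version 11.32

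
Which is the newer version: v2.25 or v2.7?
v2.25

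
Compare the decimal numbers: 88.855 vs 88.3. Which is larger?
88.855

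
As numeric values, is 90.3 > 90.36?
False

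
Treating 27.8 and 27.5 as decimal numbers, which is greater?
27.8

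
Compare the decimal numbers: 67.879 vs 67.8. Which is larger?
67.879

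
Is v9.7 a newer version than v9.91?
No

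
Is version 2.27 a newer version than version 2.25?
Yes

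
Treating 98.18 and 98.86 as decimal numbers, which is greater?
98.86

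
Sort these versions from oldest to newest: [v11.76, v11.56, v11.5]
[v11.5, v11.56, v11.76]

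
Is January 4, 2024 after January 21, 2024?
No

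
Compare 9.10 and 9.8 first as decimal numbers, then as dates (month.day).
As decimals: 9.10 < 9.8. As dates: 9/10 is later than 9/8 (day 10 > day 8).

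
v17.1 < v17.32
True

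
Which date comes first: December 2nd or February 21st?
February 21st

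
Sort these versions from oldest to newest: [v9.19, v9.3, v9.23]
[v9.3, v9.19, v9.23]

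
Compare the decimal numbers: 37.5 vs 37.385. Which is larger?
37.5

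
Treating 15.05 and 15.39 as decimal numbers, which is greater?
15.39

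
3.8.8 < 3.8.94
True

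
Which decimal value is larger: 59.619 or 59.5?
59.619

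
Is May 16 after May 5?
Yes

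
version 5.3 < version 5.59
True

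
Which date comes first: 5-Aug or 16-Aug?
5-Aug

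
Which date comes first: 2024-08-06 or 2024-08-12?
2024-08-06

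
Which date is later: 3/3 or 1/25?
3/3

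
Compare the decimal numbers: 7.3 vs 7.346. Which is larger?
7.346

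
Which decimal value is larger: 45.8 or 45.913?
45.913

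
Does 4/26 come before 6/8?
Yes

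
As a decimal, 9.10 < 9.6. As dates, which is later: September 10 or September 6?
September 10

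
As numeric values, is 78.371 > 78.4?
False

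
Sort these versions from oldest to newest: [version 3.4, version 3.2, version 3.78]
[version 3.2, version 3.4, version 3.78]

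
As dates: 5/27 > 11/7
False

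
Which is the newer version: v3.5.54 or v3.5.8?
v3.5.54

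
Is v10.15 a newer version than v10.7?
Yes. Version numbers are compared segment by segment as integers, not as decimals: minor version 15 > 7, so v10.15 > v10.7 (even though the decimal 10.15 < 10.7).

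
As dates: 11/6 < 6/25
False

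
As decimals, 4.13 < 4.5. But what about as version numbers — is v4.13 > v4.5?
True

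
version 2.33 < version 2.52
True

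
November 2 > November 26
False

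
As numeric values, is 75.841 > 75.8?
True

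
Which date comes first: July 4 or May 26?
May 26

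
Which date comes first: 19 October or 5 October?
5 October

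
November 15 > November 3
True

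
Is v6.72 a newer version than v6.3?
Yes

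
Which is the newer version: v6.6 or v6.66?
v6.66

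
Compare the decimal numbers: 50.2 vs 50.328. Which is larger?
50.328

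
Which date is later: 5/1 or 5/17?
5/17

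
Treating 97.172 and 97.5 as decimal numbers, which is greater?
97.5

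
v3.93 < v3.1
False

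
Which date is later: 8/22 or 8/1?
8/22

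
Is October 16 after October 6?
Yes. Day 16 comes after day 6 in October — this is a date comparison, not a decimal one (the decimal 10.16 would be smaller than 10.6).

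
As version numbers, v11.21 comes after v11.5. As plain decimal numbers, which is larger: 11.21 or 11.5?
11.5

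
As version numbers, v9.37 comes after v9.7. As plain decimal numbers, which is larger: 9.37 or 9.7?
9.7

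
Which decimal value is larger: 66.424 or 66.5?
66.5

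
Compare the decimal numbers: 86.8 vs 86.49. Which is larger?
86.8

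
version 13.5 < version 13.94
True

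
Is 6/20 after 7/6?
No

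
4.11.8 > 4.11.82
False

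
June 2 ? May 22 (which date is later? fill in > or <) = >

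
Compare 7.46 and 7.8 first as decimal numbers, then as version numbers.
As decimals: 7.46 < 7.8. As versions: v7.46 > v7.8 (minor version 46 > 8).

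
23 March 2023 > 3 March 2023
True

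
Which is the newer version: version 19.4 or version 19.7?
version 19.7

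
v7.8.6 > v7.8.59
False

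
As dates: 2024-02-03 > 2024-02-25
False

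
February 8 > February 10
False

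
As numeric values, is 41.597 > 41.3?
True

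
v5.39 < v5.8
False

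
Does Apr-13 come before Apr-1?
No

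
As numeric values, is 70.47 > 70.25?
True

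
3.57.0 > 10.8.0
False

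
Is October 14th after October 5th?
Yes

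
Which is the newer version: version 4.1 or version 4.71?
version 4.71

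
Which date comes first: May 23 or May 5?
May 5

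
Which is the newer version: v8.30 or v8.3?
v8.30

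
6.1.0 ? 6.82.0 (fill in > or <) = <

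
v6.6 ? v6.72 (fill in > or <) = <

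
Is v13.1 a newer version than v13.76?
No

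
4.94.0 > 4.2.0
True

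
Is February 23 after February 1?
Yes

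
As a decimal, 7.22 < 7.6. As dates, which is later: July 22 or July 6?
July 22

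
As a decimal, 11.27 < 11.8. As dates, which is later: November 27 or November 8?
November 27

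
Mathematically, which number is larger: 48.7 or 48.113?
48.7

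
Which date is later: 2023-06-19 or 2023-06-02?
2023-06-19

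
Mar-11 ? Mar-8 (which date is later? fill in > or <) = >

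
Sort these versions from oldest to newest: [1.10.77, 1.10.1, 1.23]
[1.10.1, 1.10.77, 1.23]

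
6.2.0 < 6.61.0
True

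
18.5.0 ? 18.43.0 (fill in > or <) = <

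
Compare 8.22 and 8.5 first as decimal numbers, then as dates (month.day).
As decimals: 8.22 < 8.5. As dates: 8/22 is later than 8/5 (day 22 > day 5).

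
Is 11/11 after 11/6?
Yes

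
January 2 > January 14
False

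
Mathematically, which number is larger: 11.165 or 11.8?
11.8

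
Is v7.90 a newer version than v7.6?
Yes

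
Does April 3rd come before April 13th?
Yes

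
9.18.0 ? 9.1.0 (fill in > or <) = >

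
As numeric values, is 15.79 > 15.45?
True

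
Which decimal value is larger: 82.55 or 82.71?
82.71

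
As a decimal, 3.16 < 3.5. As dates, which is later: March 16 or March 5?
March 16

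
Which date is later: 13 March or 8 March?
13 March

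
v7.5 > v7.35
False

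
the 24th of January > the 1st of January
True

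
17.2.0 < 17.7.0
True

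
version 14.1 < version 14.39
True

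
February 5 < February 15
True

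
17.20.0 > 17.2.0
True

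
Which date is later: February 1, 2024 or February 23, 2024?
February 23, 2024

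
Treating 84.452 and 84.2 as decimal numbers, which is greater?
84.452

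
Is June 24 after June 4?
Yes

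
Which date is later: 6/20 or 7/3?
7/3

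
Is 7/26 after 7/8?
Yes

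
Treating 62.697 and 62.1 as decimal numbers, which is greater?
62.697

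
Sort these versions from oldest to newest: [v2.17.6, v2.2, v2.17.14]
[v2.2, v2.17.6, v2.17.14]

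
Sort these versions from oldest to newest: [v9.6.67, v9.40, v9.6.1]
[v9.6.1, v9.6.67, v9.40]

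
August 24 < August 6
False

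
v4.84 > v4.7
True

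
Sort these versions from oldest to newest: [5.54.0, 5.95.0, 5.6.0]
[5.6.0, 5.54.0, 5.95.0]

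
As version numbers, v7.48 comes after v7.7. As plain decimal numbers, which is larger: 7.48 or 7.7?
7.7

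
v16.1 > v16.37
False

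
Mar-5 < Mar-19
True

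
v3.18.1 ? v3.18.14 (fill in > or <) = <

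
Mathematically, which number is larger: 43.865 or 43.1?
43.865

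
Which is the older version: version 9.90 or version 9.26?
version 9.26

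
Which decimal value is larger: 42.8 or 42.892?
42.892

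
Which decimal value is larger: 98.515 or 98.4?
98.515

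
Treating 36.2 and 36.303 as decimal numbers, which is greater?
36.303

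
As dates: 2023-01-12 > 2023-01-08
True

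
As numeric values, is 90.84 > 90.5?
True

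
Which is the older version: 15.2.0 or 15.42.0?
15.2.0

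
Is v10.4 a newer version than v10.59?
No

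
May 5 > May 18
False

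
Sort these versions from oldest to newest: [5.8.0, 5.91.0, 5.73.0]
[5.8.0, 5.73.0, 5.91.0]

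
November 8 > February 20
True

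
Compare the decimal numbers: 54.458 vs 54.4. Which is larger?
54.458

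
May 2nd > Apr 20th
True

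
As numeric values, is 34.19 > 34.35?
False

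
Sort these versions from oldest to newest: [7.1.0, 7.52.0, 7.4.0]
[7.1.0, 7.4.0, 7.52.0]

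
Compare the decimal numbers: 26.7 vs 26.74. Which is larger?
26.74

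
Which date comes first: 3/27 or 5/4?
3/27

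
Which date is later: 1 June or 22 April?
1 June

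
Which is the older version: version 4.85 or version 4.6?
version 4.6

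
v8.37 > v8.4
True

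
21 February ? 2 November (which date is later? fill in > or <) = <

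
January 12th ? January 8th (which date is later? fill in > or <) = >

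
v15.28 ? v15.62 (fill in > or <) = <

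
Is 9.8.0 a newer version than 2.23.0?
Yes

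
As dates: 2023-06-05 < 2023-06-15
True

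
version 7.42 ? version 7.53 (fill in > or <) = <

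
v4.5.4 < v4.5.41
True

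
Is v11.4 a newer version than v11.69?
No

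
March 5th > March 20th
False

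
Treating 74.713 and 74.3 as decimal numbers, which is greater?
74.713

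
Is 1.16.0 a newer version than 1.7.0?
Yes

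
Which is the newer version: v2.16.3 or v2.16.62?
v2.16.62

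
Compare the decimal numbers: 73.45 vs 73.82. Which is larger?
73.82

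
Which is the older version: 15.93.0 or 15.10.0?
15.10.0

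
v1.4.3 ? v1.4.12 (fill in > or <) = <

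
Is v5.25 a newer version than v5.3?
Yes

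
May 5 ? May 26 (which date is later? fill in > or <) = <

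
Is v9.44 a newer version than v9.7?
Yes. Version numbers are compared segment by segment as integers, not as decimals: minor version 44 > 7, so v9.44 > v9.7 (even though the decimal 9.44 < 9.7).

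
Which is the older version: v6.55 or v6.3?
v6.3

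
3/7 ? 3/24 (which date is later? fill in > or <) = <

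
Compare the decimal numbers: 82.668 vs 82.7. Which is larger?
82.7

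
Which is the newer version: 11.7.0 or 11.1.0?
11.7.0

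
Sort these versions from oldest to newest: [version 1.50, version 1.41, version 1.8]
[version 1.8, version 1.41, version 1.50]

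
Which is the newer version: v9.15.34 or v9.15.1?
v9.15.34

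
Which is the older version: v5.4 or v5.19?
v5.4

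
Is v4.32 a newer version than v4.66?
No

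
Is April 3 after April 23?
No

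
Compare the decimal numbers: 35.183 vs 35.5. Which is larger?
35.5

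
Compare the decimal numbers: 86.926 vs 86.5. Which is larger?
86.926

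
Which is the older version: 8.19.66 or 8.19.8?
8.19.8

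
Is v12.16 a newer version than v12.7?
Yes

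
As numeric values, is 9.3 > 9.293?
True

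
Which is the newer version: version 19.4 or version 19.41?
version 19.41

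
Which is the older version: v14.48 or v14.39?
v14.39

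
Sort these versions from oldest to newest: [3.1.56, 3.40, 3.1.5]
[3.1.5, 3.1.56, 3.40]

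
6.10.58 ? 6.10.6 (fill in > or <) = >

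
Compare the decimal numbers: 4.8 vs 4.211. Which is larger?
4.8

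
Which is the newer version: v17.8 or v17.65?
v17.65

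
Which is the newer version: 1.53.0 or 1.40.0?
1.53.0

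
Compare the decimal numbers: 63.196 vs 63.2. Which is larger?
63.2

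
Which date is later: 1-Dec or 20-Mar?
1-Dec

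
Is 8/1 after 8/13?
No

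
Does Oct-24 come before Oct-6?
No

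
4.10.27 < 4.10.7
False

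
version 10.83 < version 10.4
False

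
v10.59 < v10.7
False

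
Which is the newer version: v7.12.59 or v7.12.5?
v7.12.59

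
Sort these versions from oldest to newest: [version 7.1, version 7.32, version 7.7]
[version 7.1, version 7.7, version 7.32]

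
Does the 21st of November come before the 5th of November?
No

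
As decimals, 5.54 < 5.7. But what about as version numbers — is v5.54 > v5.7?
True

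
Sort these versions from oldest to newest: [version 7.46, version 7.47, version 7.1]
[version 7.1, version 7.46, version 7.47]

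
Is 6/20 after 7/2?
No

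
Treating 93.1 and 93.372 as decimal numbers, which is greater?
93.372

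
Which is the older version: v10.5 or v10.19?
v10.5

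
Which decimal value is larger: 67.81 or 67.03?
67.81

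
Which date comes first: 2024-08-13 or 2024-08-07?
2024-08-07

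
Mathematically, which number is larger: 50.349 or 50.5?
50.5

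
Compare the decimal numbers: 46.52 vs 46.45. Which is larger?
46.52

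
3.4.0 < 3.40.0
True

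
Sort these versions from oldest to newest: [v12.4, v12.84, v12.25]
[v12.4, v12.25, v12.84]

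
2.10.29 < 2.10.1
False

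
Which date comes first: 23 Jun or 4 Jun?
4 Jun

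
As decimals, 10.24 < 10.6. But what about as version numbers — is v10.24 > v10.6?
True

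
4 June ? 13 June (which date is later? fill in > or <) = <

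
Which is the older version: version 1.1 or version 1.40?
version 1.1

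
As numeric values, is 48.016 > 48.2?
False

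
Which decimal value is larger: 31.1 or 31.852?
31.852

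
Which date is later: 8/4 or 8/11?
8/11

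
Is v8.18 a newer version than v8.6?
Yes. Version numbers are compared segment by segment as integers, not as decimals: minor version 18 > 6, so v8.18 > v8.6 (even though the decimal 8.18 < 8.6).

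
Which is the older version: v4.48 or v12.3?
v4.48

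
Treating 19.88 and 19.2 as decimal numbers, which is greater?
19.88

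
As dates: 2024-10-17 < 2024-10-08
False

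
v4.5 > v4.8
False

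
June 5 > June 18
False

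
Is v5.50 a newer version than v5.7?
Yes. Version numbers are compared segment by segment as integers, not as decimals: minor version 50 > 7, so v5.50 > v5.7 (even though the decimal 5.50 < 5.7).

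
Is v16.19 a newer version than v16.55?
No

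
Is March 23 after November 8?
No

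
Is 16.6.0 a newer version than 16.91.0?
No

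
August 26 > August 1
True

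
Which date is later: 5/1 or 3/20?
5/1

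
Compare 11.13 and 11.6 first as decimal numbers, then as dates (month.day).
As decimals: 11.13 < 11.6. As dates: 11/13 is later than 11/6 (day 13 > day 6).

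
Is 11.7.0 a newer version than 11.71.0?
No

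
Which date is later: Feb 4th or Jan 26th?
Feb 4th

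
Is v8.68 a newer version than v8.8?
Yes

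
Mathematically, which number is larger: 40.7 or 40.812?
40.812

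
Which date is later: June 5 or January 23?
June 5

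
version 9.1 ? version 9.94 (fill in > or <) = <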